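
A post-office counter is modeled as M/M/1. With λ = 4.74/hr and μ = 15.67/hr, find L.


ρ = λ/μ = 4.74/15.67 = 0.3025
L = ρ/(1−ρ) = 0.3025/(1 − 0.3025) = 0.3025/0.6975 = 0.4337

Final: 0.4337


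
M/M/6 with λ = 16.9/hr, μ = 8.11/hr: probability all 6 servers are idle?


a = λ/μ = 16.9/8.11 = 2.0838; ρ = a/c = 0.3473
Σ_{k=0}^{5} a^k/k! (terms k=0..5) = 1.00000 + 2.08385 + 2.17121 + 1.50816 + 0.78569 + 0.32745 = 7.87636
Tail: a^6/(6!(1−ρ)) = 81.88326/(720·0.6527) = 0.17424
P₀ = 1/(7.87636 + 0.17424) = 1/8.05060 = 0.124214

Final: 0.124214


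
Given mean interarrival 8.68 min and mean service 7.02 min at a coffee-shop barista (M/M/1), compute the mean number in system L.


λ = 60/8.68 = 6.9124 /hr
μ = 60/7.02 = 8.5470 /hr
ρ = λ/μ = 6.9124/8.5470 = 0.8088
L = ρ/(1−ρ) = 0.8088/0.1912 = 4.2289

Final: 4.2289


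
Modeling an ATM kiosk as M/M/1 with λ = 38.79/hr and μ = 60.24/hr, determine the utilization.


ρ = λ/μ = 38.79/60.24 = 0.6439

Final: 0.6439


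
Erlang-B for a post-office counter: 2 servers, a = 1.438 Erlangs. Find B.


B(c,a) = (a^c/c!) / Σ_{k=0}^{c} a^k/k!
a^2/2! = 1.033922
Σ terms (k=0..2): 1.00000 + 1.43800 + 1.03392 = 3.471922
B = 1.033922/3.471922 = 0.297795

Final: 0.297795


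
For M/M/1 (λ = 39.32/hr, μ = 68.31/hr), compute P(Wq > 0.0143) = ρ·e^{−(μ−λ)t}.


ρ = 39.32/68.31 = 0.5756
P(Wq > t) = ρ·e^{−(μ−λ)t} = 0.5756·e^{−0.4146}
= 0.5756·0.660633 = 0.380268

Final: 0.380268


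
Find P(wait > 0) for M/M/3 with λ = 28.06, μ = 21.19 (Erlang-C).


a = λ/μ = 1.3242; ρ = a/3 = 0.4414
P₀ = 0.256819 (from M/M/c formula)
C(c,a) = [a^c/(c!(1−ρ))]·P₀ = [2.32204/(6·0.5586)]·0.256819
= 0.69282·0.256819 = 0.177929

Final: 0.177929


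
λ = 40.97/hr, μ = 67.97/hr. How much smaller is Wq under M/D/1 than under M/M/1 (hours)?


ρ = 40.97/67.97 = 0.6028
Wq(M/M/1) = ρ/(μ−λ) = 0.6028/27.00 = 0.02232 hr
Wq(M/D/1) = ρ/(2(μ−λ)) = 0.01116 hr
Savings = 0.02232 − 0.01116 = 0.01116 hr

Final: 0.01116 hr


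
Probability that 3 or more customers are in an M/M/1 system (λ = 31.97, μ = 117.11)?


ρ = 31.97/117.11 = 0.2730
P(N ≥ n) = ρ^n = 0.2730^3 = 0.020344

Final: 0.020344


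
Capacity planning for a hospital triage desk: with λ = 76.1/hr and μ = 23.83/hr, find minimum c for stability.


Stability requires cμ > λ ⇔ c > λ/μ.
λ/μ = 76.1/23.83 = 3.1935
Minimum integer c = ⌊3.1935⌋ + 1 = 4
Check: 4·23.83 = 95.32 > 76.1, while 3·23.83 = 71.49 ≤ 76.1

Final: 4 servers


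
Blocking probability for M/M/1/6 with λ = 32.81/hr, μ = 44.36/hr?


ρ = λ/μ = 32.81/44.36 = 0.7396
P_K = (1−ρ)ρ^K/(1−ρ^(K+1)) = (0.2604·0.163715)/(1 − 0.121088)
= 0.042626/0.878912 = 0.048499

Final: 0.048499


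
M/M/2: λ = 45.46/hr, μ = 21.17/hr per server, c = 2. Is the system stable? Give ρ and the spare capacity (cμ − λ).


Total capacity cμ = 2·21.17 = 42.34/hr
ρ = λ/(cμ) = 45.46/42.34 = 1.0737
Stable ⇔ ρ < 1: NO
Spare capacity = cμ − λ = 42.34 − 45.46 = -3.12/hr

Final: ρ = 1.0737; unstable; margin = -3.12/hr


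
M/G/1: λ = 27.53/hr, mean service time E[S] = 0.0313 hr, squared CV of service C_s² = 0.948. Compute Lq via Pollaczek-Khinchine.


ρ = λ·E[S] = 27.53·0.0313 = 0.8617
Lq = ρ²(1+C_s²)/(2(1−ρ)) = 0.7425·(1+0.948)/(2·0.1383)
= 0.7425·1.9480/0.2766 = 5.22882

Final: 5.22882


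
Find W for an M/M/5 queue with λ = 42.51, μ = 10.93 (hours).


a = 3.8893; ρ = 0.7779; P₀ = 0.015343
Lq = P₀·a^c·ρ/(c!(1−ρ)²) = 1.79361
Wq = Lq/λ = 1.79361/42.51 = 0.04219 hr
W = Wq + 1/μ = 0.04219 + 0.09149 = 0.13368 hr

Final: 0.13368 hr


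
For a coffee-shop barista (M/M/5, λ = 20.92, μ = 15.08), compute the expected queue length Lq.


a = λ/μ = 1.3873; ρ = a/5 = 0.2775
P₀ = 0.249496
Lq = P₀·a^c·ρ / (c!·(1−ρ)²) = 0.249496·5.13809·0.2775/(120·0.52207)
= 0.005677

Final: 0.005677


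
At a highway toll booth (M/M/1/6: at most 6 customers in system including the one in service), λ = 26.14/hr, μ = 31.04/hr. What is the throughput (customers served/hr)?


ρ = 0.8421; P_K = (1−ρ)ρ^6/(1−ρ^7) = 0.080486
λ_eff = λ(1 − P_K) = 26.14·(1 − 0.080486) = 26.14·0.919514 = 24.0361 /hr

Final: 24.0361 /hr


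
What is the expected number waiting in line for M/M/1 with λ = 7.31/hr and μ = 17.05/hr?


ρ = 7.31/17.05 = 0.4287
Lq = ρ²/(1−ρ) = 0.1838/0.5713 = 0.3218

Final: 0.3218


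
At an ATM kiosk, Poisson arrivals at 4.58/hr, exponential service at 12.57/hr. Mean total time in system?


W = 1/(μ−λ) = 1/(12.57 − 4.58) = 1/7.99 = 0.1252 hr

Final: 0.1252 hr


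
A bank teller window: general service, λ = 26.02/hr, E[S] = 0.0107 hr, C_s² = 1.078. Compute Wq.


ρ = λ·E[S] = 26.02·0.0107 = 0.2784
E[S²] = E[S]²(1+C_s²) = 0.0107²·(1+1.078) = 0.0002379
Wq = λ·E[S²]/(2(1−ρ)) = 26.02·0.0002379/(2·0.7216) = 0.004289 hr

Final: 0.004289 hr


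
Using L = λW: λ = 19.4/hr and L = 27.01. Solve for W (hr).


W = L/λ = 27.01/19.4 = 1.3923 hr

Final: 1.3923 hr


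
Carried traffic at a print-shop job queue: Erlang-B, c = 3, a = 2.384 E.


B(3,2.384) = 0.266176 (Erlang-B)
Carried load = a(1 − B) = 2.384·(1 − 0.266176) = 2.384·0.733824 = 1.7494 E

Final: 1.7494 Erlangs


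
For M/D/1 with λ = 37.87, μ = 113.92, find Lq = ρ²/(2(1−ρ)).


ρ = 37.87/113.92 = 0.3324
M/D/1: Lq = ρ²/(2(1−ρ)) = 0.1105/(2·0.6676) = 0.08277

Final: 0.08277


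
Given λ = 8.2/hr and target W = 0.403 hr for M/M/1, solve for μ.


W = 1/(μ−λ) ⇒ μ − λ = 1/W = 1/0.403 = 2.4814
μ = λ + 1/W = 8.2 + 2.4814 = 10.6814 per hr

Final: 10.6814 /hr


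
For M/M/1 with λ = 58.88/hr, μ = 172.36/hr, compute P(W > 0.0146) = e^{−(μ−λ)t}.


W ~ Exponential(μ−λ) for M/M/1.
μ − λ = 172.36 − 58.88 = 113.4800
P(W > t) = e^{−(μ−λ)t} = e^{−1.6568} = 0.190747

Final: 0.190747


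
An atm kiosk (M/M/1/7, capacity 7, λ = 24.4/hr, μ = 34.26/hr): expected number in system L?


ρ = 24.4/34.26 = 0.7122
L = ρ[1 − (K+1)ρ^K + Kρ^(K+1)] / [(1−ρ)(1−ρ^(K+1))]
Numerator: 0.7122·(1 − 8·0.092943 + 7·0.066194) = 0.512652
Denominator: (0.2878)·(0.933806) = 0.268749
L = 0.512652/0.268749 = 1.9076

Final: 1.9076


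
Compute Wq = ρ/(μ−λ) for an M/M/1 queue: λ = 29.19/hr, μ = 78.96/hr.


ρ = 29.19/78.96 = 0.3697
Wq = ρ/(μ−λ) = 0.3697/(78.96 − 29.19) = 0.3697/49.77 = 0.007428 hr

Final: 0.007428 hr


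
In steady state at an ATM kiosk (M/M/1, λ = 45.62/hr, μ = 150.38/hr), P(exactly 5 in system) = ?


ρ = 45.62/150.38 = 0.3034
P_n = (1−ρ)·ρ^n = (1 − 0.3034)·0.3034^5 = 0.6966·0.002569 = 0.001790

Final: 0.001790


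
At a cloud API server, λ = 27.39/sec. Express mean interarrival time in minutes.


Mean interarrival time = 1/λ = 1/27.39 second = 0.03651 second
In minutes: 0.03651 × 0.0166667 = 0.0006085 min

Final: 0.0006085 min


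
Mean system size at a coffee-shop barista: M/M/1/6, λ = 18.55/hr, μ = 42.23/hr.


ρ = 18.55/42.23 = 0.4393
L = ρ[1 − (K+1)ρ^K + Kρ^(K+1)] / [(1−ρ)(1−ρ^(K+1))]
Numerator: 0.4393·(1 − 7·0.007184 + 6·0.003155) = 0.425489
Denominator: (0.5607)·(0.996845) = 0.558969
L = 0.425489/0.558969 = 0.7612

Final: 0.7612


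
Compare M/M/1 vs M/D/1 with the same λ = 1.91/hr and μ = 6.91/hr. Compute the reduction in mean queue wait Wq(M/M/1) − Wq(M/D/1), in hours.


ρ = 1.91/6.91 = 0.2764
Wq(M/M/1) = ρ/(μ−λ) = 0.2764/5.00 = 0.05528 hr
Wq(M/D/1) = ρ/(2(μ−λ)) = 0.02764 hr
Savings = 0.05528 − 0.02764 = 0.02764 hr

Final: 0.02764 hr


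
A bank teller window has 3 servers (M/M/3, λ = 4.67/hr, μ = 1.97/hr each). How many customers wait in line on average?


a = λ/μ = 2.3706; ρ = a/3 = 0.7902
P₀ = 0.059658
Lq = P₀·a^c·ρ / (c!·(1−ρ)²) = 0.059658·13.32146·0.7902/(6·0.04402)
= 2.37754

Final: 2.37754


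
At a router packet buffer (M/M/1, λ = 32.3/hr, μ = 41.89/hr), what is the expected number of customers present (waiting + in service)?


ρ = λ/μ = 32.3/41.89 = 0.7711
L = ρ/(1−ρ) = 0.7711/(1 − 0.7711) = 0.7711/0.2289 = 3.3681

Final: 3.3681


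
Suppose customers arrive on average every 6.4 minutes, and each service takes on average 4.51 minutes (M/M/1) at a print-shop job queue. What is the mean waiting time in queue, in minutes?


λ = 60/6.4 = 9.3750 /hr
μ = 60/4.51 = 13.3038 /hr
ρ = λ/μ = 9.3750/13.3038 = 0.7047
Wq = ρ/(μ−λ) = 0.7047/(13.3038−9.3750) = 0.17937 hr
In minutes: 0.17937·60 = 10.762 min

Final: 10.762 min


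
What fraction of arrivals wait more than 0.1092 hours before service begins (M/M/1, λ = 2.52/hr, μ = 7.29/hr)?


ρ = 2.52/7.29 = 0.3457
P(Wq > t) = ρ·e^{−(μ−λ)t} = 0.3457·e^{−0.5209}
= 0.3457·0.593995 = 0.205332

Final: 0.205332


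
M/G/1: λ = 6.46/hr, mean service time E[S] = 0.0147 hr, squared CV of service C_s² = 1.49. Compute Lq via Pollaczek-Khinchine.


ρ = λ·E[S] = 6.46·0.0147 = 0.09496
Lq = ρ²(1+C_s²)/(2(1−ρ)) = 0.009018·(1+1.49)/(2·0.9050)
= 0.009018·2.4900/1.8101 = 0.01241

Final: 0.01241


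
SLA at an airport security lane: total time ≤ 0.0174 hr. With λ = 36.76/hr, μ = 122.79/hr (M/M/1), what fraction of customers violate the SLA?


W ~ Exponential(μ−λ) for M/M/1.
μ − λ = 122.79 − 36.76 = 86.0300
P(W > t) = e^{−(μ−λ)t} = e^{−1.4969} = 0.223818

Final: 0.223818


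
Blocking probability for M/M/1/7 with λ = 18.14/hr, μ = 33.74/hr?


ρ = λ/μ = 18.14/33.74 = 0.5376
P_K = (1−ρ)ρ^K/(1−ρ^(K+1)) = (0.4624·0.012985)/(1 − 0.006981)
= 0.006004/0.993019 = 0.006046

Final: 0.006046


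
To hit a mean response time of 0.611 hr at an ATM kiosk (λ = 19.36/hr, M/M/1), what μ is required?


W = 1/(μ−λ) ⇒ μ − λ = 1/W = 1/0.611 = 1.6367
μ = λ + 1/W = 19.36 + 1.6367 = 20.9967 per hr

Final: 20.9967 /hr


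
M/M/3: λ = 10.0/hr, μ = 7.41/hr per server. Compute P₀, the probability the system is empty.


a = λ/μ = 10.0/7.41 = 1.3495; ρ = a/c = 0.4498
Σ_{k=0}^{2} a^k/k! (terms k=0..2) = 1.00000 + 1.34953 + 0.91061 = 3.26014
Tail: a^3/(3!(1−ρ)) = 2.45779/(6·0.5502) = 0.74457
P₀ = 1/(3.26014 + 0.74457) = 1/4.00471 = 0.249706

Final: 0.249706


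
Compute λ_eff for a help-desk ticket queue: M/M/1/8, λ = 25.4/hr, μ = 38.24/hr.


ρ = 0.6642; P_K = (1−ρ)ρ^8/(1−ρ^9) = 0.013051
λ_eff = λ(1 − P_K) = 25.4·(1 − 0.013051) = 25.4·0.986949 = 25.0685 /hr

Final: 25.0685 /hr


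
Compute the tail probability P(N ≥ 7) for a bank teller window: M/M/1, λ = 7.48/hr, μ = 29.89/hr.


ρ = 7.48/29.89 = 0.2503
P(N ≥ n) = ρ^n = 0.2503^7 = 0.00006147

Final: 0.00006147


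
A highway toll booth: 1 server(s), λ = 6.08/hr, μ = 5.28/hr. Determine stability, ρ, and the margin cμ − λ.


Total capacity cμ = 1·5.28 = 5.28/hr
ρ = λ/(cμ) = 6.08/5.28 = 1.1515
Stable ⇔ ρ < 1: NO
Spare capacity = cμ − λ = 5.28 − 6.08 = -0.80/hr

Final: ρ = 1.1515; unstable; margin = -0.80/hr


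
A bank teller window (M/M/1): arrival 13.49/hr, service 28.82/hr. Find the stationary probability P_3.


ρ = 13.49/28.82 = 0.4681
P_n = (1−ρ)·ρ^n = (1 − 0.4681)·0.4681^3 = 0.5319·0.102554 = 0.054551

Final: 0.054551


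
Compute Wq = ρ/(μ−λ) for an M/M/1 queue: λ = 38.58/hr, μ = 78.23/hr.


ρ = 38.58/78.23 = 0.4932
Wq = ρ/(μ−λ) = 0.4932/(78.23 − 38.58) = 0.4932/39.65 = 0.01244 hr

Final: 0.01244 hr


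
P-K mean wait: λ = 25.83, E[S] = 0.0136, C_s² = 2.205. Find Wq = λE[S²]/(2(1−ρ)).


ρ = λ·E[S] = 25.83·0.0136 = 0.3513
E[S²] = E[S]²(1+C_s²) = 0.0136²·(1+2.205) = 0.0005928
Wq = λ·E[S²]/(2(1−ρ)) = 25.83·0.0005928/(2·0.6487) = 0.01180 hr

Final: 0.01180 hr


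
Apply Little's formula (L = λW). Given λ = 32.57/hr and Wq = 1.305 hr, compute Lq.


Lq = λWq = 32.57·1.305 = 42.5038

Final: 42.5038


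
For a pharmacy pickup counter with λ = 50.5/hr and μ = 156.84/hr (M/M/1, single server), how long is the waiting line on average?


ρ = 50.5/156.84 = 0.3220
Lq = ρ²/(1−ρ) = 0.1037/0.6780 = 0.1529

Final: 0.1529


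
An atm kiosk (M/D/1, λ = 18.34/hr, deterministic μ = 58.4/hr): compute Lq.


ρ = 18.34/58.4 = 0.3140
M/D/1: Lq = ρ²/(2(1−ρ)) = 0.09862/(2·0.6860) = 0.07189

Final: 0.07189


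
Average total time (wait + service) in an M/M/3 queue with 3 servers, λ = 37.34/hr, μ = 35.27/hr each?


a = 1.0587; ρ = 0.3529; P₀ = 0.341913
Lq = P₀·a^c·ρ/(c!(1−ρ)²) = 0.05699
Wq = Lq/λ = 0.05699/37.34 = 0.001526 hr
W = Wq + 1/μ = 0.001526 + 0.02835 = 0.02988 hr

Final: 0.02988 hr


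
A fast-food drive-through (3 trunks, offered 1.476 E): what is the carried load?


B(3,1.476) = 0.130676 (Erlang-B)
Carried load = a(1 − B) = 1.476·(1 − 0.130676) = 1.476·0.869324 = 1.2831 E

Final: 1.2831 Erlangs


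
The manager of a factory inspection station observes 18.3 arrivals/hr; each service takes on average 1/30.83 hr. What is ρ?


ρ = λ/μ = 18.3/30.83 = 0.5936

Final: 0.5936


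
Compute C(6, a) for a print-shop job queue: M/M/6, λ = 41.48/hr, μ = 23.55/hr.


a = λ/μ = 1.7614; ρ = a/6 = 0.2936
P₀ = 0.171695 (from M/M/c formula)
C(c,a) = [a^c/(c!(1−ρ))]·P₀ = [29.85981/(720·0.7064)]·0.171695
= 0.05871·0.171695 = 0.010079

Final: 0.010079


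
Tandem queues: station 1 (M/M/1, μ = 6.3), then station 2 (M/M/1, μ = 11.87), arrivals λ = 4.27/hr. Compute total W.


Each node sees arrival rate λ = 4.27/hr (tandem ⇒ throughput preserved).
W₁ = 1/(μ₁−λ) = 1/(6.3−4.27) = 0.49261 hr
W₂ = 1/(μ₂−λ) = 1/(11.87−4.27) = 0.13158 hr
W_total = W₁ + W₂ = 0.49261 + 0.13158 = 0.62419 hr

Final: 0.62419 hr


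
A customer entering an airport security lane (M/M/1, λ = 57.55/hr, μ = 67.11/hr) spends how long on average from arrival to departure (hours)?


W = 1/(μ−λ) = 1/(67.11 − 57.55) = 1/9.56 = 0.1046 hr

Final: 0.1046 hr


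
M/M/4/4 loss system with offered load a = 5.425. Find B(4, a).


B(c,a) = (a^c/c!) / Σ_{k=0}^{c} a^k/k!
a^4/4! = 36.090070
Σ terms (k=0..4): 1.00000 + 5.42500 + 14.71531 + 26.61019 + 36.09007 = 83.840573
B = 36.090070/83.840573 = 0.430461

Final: 0.430461


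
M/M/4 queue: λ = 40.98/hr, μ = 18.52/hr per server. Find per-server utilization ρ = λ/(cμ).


ρ = λ/(cμ) = 40.98/(4·18.52) = 40.98/74.08 = 0.5532

Final: 0.5532


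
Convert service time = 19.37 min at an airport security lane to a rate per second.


μ = 1/(service time) in consistent units.
1 second = 0.0166667 min, so μ = 0.0166667/19.37 = 0.0008604 per second

Final: 0.0008604 /sec


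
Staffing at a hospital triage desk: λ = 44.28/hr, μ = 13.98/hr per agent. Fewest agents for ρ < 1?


Stability requires cμ > λ ⇔ c > λ/μ.
λ/μ = 44.28/13.98 = 3.1674
Minimum integer c = ⌊3.1674⌋ + 1 = 4
Check: 4·13.98 = 55.92 > 44.28, while 3·13.98 = 41.94 ≤ 44.28

Final: 4 servers


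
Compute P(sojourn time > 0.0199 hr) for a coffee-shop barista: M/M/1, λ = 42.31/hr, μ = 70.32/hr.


W ~ Exponential(μ−λ) for M/M/1.
μ − λ = 70.32 − 42.31 = 28.0100
P(W > t) = e^{−(μ−λ)t} = e^{−0.5574} = 0.572697

Final: 0.572697


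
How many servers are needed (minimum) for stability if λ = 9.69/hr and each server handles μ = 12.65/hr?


Stability requires cμ > λ ⇔ c > λ/μ.
λ/μ = 9.69/12.65 = 0.7660
Minimum integer c = ⌊0.7660⌋ + 1 = 1
Check: 1·12.65 = 12.65 > 9.69, while 0·12.65 = 0.00 ≤ 9.69

Final: 1 servers


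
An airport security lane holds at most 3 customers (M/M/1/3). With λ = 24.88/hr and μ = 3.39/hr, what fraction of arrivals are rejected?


ρ = λ/μ = 24.88/3.39 = 7.3392
P_K = (1−ρ)ρ^K/(1−ρ^(K+1)) = (-6.3392·395.322955)/(1 − 2901.367295)
= -2506.044340/-2900.367295 = 0.864044

Final: 0.864044


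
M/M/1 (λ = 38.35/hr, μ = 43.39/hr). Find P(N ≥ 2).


ρ = 38.35/43.39 = 0.8838
P(N ≥ n) = ρ^n = 0.8838^2 = 0.781181

Final: 0.781181


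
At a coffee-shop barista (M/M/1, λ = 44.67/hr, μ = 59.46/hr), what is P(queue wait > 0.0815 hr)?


ρ = 44.67/59.46 = 0.7513
P(Wq > t) = ρ·e^{−(μ−λ)t} = 0.7513·e^{−1.2054}
= 0.7513·0.299577 = 0.225060

Final: 0.225060


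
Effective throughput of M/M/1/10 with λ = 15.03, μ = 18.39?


ρ = 0.8173; P_K = (1−ρ)ρ^10/(1−ρ^11) = 0.027258
λ_eff = λ(1 − P_K) = 15.03·(1 − 0.027258) = 15.03·0.972742 = 14.6203 /hr

Final: 14.6203 /hr


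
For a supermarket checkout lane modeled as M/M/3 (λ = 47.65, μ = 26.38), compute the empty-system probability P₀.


a = λ/μ = 47.65/26.38 = 1.8063; ρ = a/c = 0.6021
Σ_{k=0}^{2} a^k/k! (terms k=0..2) = 1.00000 + 1.80629 + 1.63135 = 4.43764
Tail: a^3/(3!(1−ρ)) = 5.89338/(6·0.3979) = 2.46852
P₀ = 1/(4.43764 + 2.46852) = 1/6.90616 = 0.144798

Final: 0.144798


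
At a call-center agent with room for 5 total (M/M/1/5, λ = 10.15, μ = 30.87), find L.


ρ = 10.15/30.87 = 0.3288
L = ρ[1 − (K+1)ρ^K + Kρ^(K+1)] / [(1−ρ)(1−ρ^(K+1))]
Numerator: 0.3288·(1 − 6·0.003843 + 5·0.001264) = 0.323294
Denominator: (0.6712)·(0.998736) = 0.670354
L = 0.323294/0.670354 = 0.4823

Final: 0.4823


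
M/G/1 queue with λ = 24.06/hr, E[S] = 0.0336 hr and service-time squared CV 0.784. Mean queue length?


ρ = λ·E[S] = 24.06·0.0336 = 0.8084
Lq = ρ²(1+C_s²)/(2(1−ρ)) = 0.6535·(1+0.784)/(2·0.1916)
= 0.6535·1.7840/0.3832 = 3.04281

Final: 3.04281


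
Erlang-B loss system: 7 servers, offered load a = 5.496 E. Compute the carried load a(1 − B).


B(7,5.496) = 0.152244 (Erlang-B)
Carried load = a(1 − B) = 5.496·(1 − 0.152244) = 5.496·0.847756 = 4.6593 E

Final: 4.6593 Erlangs


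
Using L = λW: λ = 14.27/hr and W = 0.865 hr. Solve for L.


L = λW = 14.27·0.865 = 12.3435

Final: 12.3435


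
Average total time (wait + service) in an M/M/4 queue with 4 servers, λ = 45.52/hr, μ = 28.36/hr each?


a = 1.6051; ρ = 0.4013; P₀ = 0.198244
Lq = P₀·a^c·ρ/(c!(1−ρ)²) = 0.06137
Wq = Lq/λ = 0.06137/45.52 = 0.001348 hr
W = Wq + 1/μ = 0.001348 + 0.03526 = 0.03661 hr

Final: 0.03661 hr


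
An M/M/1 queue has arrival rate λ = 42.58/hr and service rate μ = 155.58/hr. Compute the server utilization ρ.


ρ = λ/μ = 42.58/155.58 = 0.2737

Final: 0.2737


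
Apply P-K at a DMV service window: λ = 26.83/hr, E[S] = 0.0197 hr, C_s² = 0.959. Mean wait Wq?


ρ = λ·E[S] = 26.83·0.0197 = 0.5286
E[S²] = E[S]²(1+C_s²) = 0.0197²·(1+0.959) = 0.0007603
Wq = λ·E[S²]/(2(1−ρ)) = 26.83·0.0007603/(2·0.4714) = 0.02163 hr

Final: 0.02163 hr


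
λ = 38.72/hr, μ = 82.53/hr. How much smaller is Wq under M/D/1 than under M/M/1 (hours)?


ρ = 38.72/82.53 = 0.4692
Wq(M/M/1) = ρ/(μ−λ) = 0.4692/43.81 = 0.01071 hr
Wq(M/D/1) = ρ/(2(μ−λ)) = 0.005355 hr
Savings = 0.01071 − 0.005355 = 0.005355 hr

Final: 0.005355 hr


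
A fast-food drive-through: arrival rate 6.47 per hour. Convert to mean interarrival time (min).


Mean interarrival time = 1/λ = 1/6.47 hour = 0.15456 hour
In minutes: 0.15456 × 60 = 9.2736 min

Final: 9.2736 min


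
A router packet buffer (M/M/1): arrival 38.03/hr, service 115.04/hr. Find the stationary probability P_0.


ρ = 38.03/115.04 = 0.3306
P_n = (1−ρ)·ρ^n = (1 − 0.3306)·0.3306^0 = 0.6694·1.000000 = 0.669419

Final: 0.669419


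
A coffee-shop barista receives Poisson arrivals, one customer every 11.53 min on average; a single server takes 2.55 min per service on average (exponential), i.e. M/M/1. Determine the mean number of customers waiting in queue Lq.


λ = 60/11.53 = 5.2038 /hr
μ = 60/2.55 = 23.5294 /hr
ρ = λ/μ = 5.2038/23.5294 = 0.2212
Lq = ρ²/(1−ρ) = 0.04891/0.7788 = 0.06280

Final: 0.06280


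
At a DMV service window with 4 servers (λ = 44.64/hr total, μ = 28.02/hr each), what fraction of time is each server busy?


ρ = λ/(cμ) = 44.64/(4·28.02) = 44.64/112.08 = 0.3983

Final: 0.3983


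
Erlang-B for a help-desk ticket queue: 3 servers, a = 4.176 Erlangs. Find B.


B(c,a) = (a^c/c!) / Σ_{k=0}^{c} a^k/k!
a^3/3! = 12.137527
Σ terms (k=0..3): 1.00000 + 4.17600 + 8.71949 + 12.13753 = 26.033015
B = 12.137527/26.033015 = 0.466236

Final: 0.466236


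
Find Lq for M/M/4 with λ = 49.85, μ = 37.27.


a = λ/μ = 1.3375; ρ = a/4 = 0.3344
P₀ = 0.261015
Lq = P₀·a^c·ρ / (c!·(1−ρ)²) = 0.261015·3.20054·0.3344/(24·0.44304)
= 0.02627

Final: 0.02627


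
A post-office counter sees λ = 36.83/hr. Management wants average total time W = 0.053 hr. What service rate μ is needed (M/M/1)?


W = 1/(μ−λ) ⇒ μ − λ = 1/W = 1/0.053 = 18.8679
μ = λ + 1/W = 36.83 + 18.8679 = 55.6979 per hr

Final: 55.6979 /hr


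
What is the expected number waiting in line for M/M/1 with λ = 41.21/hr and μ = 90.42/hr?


ρ = 41.21/90.42 = 0.4558
Lq = ρ²/(1−ρ) = 0.2077/0.5442 = 0.3817

Final: 0.3817


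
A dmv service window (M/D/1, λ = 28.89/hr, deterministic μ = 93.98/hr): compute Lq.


ρ = 28.89/93.98 = 0.3074
M/D/1: Lq = ρ²/(2(1−ρ)) = 0.09450/(2·0.6926) = 0.06822

Final: 0.06822


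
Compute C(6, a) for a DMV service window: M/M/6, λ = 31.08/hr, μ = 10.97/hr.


a = λ/μ = 2.8332; ρ = a/6 = 0.4722
P₀ = 0.058127 (from M/M/c formula)
C(c,a) = [a^c/(c!(1−ρ))]·P₀ = [517.18545/(720·0.5278)]·0.058127
= 1.36095·0.058127 = 0.079108

Final: 0.079108


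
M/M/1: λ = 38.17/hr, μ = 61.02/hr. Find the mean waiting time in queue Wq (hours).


ρ = 38.17/61.02 = 0.6255
Wq = ρ/(μ−λ) = 0.6255/(61.02 − 38.17) = 0.6255/22.85 = 0.02738 hr

Final: 0.02738 hr


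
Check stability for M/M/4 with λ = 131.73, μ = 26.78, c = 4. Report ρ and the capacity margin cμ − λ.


Total capacity cμ = 4·26.78 = 107.12/hr
ρ = λ/(cμ) = 131.73/107.12 = 1.2297
Stable ⇔ ρ < 1: NO
Spare capacity = cμ − λ = 107.12 − 131.73 = -24.61/hr

Final: ρ = 1.2297; unstable; margin = -24.61/hr


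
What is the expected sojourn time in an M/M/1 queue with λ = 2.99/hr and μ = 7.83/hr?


W = 1/(μ−λ) = 1/(7.83 − 2.99) = 1/4.84 = 0.2066 hr

Final: 0.2066 hr


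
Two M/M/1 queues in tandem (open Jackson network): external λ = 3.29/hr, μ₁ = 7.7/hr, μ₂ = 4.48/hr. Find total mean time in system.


Each node sees arrival rate λ = 3.29/hr (tandem ⇒ throughput preserved).
W₁ = 1/(μ₁−λ) = 1/(7.7−3.29) = 0.22676 hr
W₂ = 1/(μ₂−λ) = 1/(4.48−3.29) = 0.84034 hr
W_total = W₁ + W₂ = 0.22676 + 0.84034 = 1.06709 hr

Final: 1.06709 hr


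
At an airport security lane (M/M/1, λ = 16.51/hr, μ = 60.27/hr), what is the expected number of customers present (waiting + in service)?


ρ = λ/μ = 16.51/60.27 = 0.2739
L = ρ/(1−ρ) = 0.2739/(1 − 0.2739) = 0.2739/0.7261 = 0.3773

Final: 0.3773


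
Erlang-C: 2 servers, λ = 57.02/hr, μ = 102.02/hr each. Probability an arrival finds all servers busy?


a = λ/μ = 0.5589; ρ = a/2 = 0.2795
P₀ = 0.563166 (from M/M/c formula)
C(c,a) = [a^c/(c!(1−ρ))]·P₀ = [0.31238/(2·0.7205)]·0.563166
= 0.21677·0.563166 = 0.122076

Final: 0.122076


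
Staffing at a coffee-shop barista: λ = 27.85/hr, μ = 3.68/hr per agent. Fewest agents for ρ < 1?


Stability requires cμ > λ ⇔ c > λ/μ.
λ/μ = 27.85/3.68 = 7.5679
Minimum integer c = ⌊7.5679⌋ + 1 = 8
Check: 8·3.68 = 29.44 > 27.85, while 7·3.68 = 25.76 ≤ 27.85

Final: 8 servers


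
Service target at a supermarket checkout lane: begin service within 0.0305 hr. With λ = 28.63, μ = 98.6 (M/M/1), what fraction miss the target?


ρ = 28.63/98.6 = 0.2904
P(Wq > t) = ρ·e^{−(μ−λ)t} = 0.2904·e^{−2.1341}
= 0.2904·0.118353 = 0.034366

Final: 0.034366


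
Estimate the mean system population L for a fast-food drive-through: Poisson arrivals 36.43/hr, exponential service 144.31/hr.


ρ = λ/μ = 36.43/144.31 = 0.2524
L = ρ/(1−ρ) = 0.2524/(1 − 0.2524) = 0.2524/0.7476 = 0.3377

Final: 0.3377


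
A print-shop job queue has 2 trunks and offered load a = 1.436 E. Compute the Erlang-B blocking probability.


B(c,a) = (a^c/c!) / Σ_{k=0}^{c} a^k/k!
a^2/2! = 1.031048
Σ terms (k=0..2): 1.00000 + 1.43600 + 1.03105 = 3.467048
B = 1.031048/3.467048 = 0.297385

Final: 0.297385


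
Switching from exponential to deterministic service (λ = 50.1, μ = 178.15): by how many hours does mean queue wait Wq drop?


ρ = 50.1/178.15 = 0.2812
Wq(M/M/1) = ρ/(μ−λ) = 0.2812/128.05 = 0.002196 hr
Wq(M/D/1) = ρ/(2(μ−λ)) = 0.001098 hr
Savings = 0.002196 − 0.001098 = 0.001098 hr

Final: 0.001098 hr


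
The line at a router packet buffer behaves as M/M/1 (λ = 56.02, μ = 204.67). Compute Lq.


ρ = 56.02/204.67 = 0.2737
Lq = ρ²/(1−ρ) = 0.07492/0.7263 = 0.1031

Final: 0.1031


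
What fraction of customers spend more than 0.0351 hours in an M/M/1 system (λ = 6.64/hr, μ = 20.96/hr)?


W ~ Exponential(μ−λ) for M/M/1.
μ − λ = 20.96 − 6.64 = 14.3200
P(W > t) = e^{−(μ−λ)t} = e^{−0.5026} = 0.604936

Final: 0.604936


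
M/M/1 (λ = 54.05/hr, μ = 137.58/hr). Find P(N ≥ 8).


ρ = 54.05/137.58 = 0.3929
P(N ≥ n) = ρ^n = 0.3929^8 = 0.0005674

Final: 0.0005674


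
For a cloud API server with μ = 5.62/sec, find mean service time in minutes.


Mean service time = 1/μ = 1/5.62 second = 0.17794 second
In minutes: 0.17794 × 0.0166667 = 0.002966 min

Final: 0.002966 min


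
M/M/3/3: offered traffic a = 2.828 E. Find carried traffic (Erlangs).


B(3,2.828) = 0.325062 (Erlang-B)
Carried load = a(1 − B) = 2.828·(1 − 0.325062) = 2.828·0.674938 = 1.9087 E

Final: 1.9087 Erlangs


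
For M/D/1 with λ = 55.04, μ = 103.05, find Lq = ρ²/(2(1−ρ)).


ρ = 55.04/103.05 = 0.5341
M/D/1: Lq = ρ²/(2(1−ρ)) = 0.2853/(2·0.4659) = 0.30616

Final: 0.30616


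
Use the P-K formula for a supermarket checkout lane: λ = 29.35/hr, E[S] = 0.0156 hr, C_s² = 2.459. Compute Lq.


ρ = λ·E[S] = 29.35·0.0156 = 0.4579
Lq = ρ²(1+C_s²)/(2(1−ρ)) = 0.2096·(1+2.459)/(2·0.5421)
= 0.2096·3.4590/1.0843 = 0.66877

Final: 0.66877


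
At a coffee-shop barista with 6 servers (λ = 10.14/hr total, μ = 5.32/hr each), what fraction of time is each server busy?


ρ = λ/(cμ) = 10.14/(6·5.32) = 10.14/31.92 = 0.3177

Final: 0.3177


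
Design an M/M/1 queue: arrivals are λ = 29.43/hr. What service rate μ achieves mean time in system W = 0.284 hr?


W = 1/(μ−λ) ⇒ μ − λ = 1/W = 1/0.284 = 3.5211
μ = λ + 1/W = 29.43 + 3.5211 = 32.9511 per hr

Final: 32.9511 /hr


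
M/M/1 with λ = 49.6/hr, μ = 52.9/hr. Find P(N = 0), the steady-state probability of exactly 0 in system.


ρ = 49.6/52.9 = 0.9376
P_n = (1−ρ)·ρ^n = (1 − 0.9376)·0.9376^0 = 0.06238·1.000000 = 0.062382

Final: 0.062382


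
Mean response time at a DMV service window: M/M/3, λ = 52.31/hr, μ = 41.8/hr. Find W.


a = 1.2514; ρ = 0.4171; P₀ = 0.278172
Lq = P₀·a^c·ρ/(c!(1−ρ)²) = 0.11157
Wq = Lq/λ = 0.11157/52.31 = 0.002133 hr
W = Wq + 1/μ = 0.002133 + 0.02392 = 0.02606 hr

Final: 0.02606 hr


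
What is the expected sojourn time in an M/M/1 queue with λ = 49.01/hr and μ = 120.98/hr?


W = 1/(μ−λ) = 1/(120.98 − 49.01) = 1/71.97 = 0.01389 hr

Final: 0.01389 hr


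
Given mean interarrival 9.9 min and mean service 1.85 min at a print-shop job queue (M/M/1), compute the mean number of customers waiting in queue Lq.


λ = 60/9.9 = 6.0606 /hr
μ = 60/1.85 = 32.4324 /hr
ρ = λ/μ = 6.0606/32.4324 = 0.1869
Lq = ρ²/(1−ρ) = 0.03492/0.8131 = 0.04294

Final: 0.04294


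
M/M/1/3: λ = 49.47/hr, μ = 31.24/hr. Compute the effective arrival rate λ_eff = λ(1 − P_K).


ρ = 1.5835; P_K = (1−ρ)ρ^3/(1−ρ^4) = 0.438191
λ_eff = λ(1 − P_K) = 49.47·(1 − 0.438191) = 49.47·0.561809 = 27.7927 /hr

Final: 27.7927 /hr


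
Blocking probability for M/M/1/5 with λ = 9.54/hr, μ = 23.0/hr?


ρ = λ/μ = 9.54/23.0 = 0.4148
P_K = (1−ρ)ρ^K/(1−ρ^(K+1)) = (0.5852·0.012277)/(1 − 0.005092)
= 0.007185/0.994908 = 0.007222

Final: 0.007222


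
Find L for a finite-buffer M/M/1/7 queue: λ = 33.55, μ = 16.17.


ρ = 33.55/16.17 = 2.0748
L = ρ[1 − (K+1)ρ^K + Kρ^(K+1)] / [(1−ρ)(1−ρ^(K+1))]
Numerator: 2.0748·(1 − 8·165.530311 + 7·343.447245) = 2242.659237
Denominator: (-1.0748)·(-342.447245) = 368.072549
L = 2242.659237/368.072549 = 6.0930

Final: 6.0930


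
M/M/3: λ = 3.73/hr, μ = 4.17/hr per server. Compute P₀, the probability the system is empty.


a = λ/μ = 3.73/4.17 = 0.8945; ρ = a/c = 0.2982
Σ_{k=0}^{2} a^k/k! (terms k=0..2) = 1.00000 + 0.89448 + 0.40005 = 2.29454
Tail: a^3/(3!(1−ρ)) = 0.71568/(6·0.7018) = 0.16995
P₀ = 1/(2.29454 + 0.16995) = 1/2.46449 = 0.405764

Final: 0.405764


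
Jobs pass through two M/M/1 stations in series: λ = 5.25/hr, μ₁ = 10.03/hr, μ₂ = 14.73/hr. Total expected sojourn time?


Each node sees arrival rate λ = 5.25/hr (tandem ⇒ throughput preserved).
W₁ = 1/(μ₁−λ) = 1/(10.03−5.25) = 0.20921 hr
W₂ = 1/(μ₂−λ) = 1/(14.73−5.25) = 0.10549 hr
W_total = W₁ + W₂ = 0.20921 + 0.10549 = 0.31469 hr

Final: 0.31469 hr


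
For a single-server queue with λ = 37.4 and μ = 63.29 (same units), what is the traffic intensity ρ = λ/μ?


ρ = λ/μ = 37.4/63.29 = 0.5909

Final: 0.5909


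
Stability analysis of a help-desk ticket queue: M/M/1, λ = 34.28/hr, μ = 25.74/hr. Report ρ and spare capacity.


Total capacity cμ = 1·25.74 = 25.74/hr
ρ = λ/(cμ) = 34.28/25.74 = 1.3318
Stable ⇔ ρ < 1: NO
Spare capacity = cμ − λ = 25.74 − 34.28 = -8.54/hr

Final: ρ = 1.3318; unstable; margin = -8.54/hr


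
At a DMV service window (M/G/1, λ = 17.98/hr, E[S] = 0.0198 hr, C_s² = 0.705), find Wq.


ρ = λ·E[S] = 17.98·0.0198 = 0.3560
E[S²] = E[S]²(1+C_s²) = 0.0198²·(1+0.705) = 0.0006684
Wq = λ·E[S²]/(2(1−ρ)) = 17.98·0.0006684/(2·0.6440) = 0.009331 hr

Final: 0.009331 hr


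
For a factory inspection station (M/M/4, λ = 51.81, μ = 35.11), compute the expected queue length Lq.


a = λ/μ = 1.4756; ρ = a/4 = 0.3689
P₀ = 0.226602
Lq = P₀·a^c·ρ / (c!·(1−ρ)²) = 0.226602·4.74167·0.3689/(24·0.39827)
= 0.04147

Final: 0.04147


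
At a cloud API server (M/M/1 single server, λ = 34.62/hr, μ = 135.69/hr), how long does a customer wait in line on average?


ρ = 34.62/135.69 = 0.2551
Wq = ρ/(μ−λ) = 0.2551/(135.69 − 34.62) = 0.2551/101.07 = 0.002524 hr

Final: 0.002524 hr


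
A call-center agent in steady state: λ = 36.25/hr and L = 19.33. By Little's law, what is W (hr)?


W = L/λ = 19.33/36.25 = 0.5332 hr

Final: 0.5332 hr


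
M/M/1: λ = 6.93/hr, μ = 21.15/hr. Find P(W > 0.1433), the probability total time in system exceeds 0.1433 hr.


W ~ Exponential(μ−λ) for M/M/1.
μ − λ = 21.15 − 6.93 = 14.2200
P(W > t) = e^{−(μ−λ)t} = e^{−2.0377} = 0.130325

Final: 0.130325


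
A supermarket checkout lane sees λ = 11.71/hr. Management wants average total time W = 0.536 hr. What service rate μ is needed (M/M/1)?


W = 1/(μ−λ) ⇒ μ − λ = 1/W = 1/0.536 = 1.8657
μ = λ + 1/W = 11.71 + 1.8657 = 13.5757 per hr

Final: 13.5757 /hr


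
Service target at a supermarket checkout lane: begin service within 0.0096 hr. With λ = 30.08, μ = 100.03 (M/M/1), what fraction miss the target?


ρ = 30.08/100.03 = 0.3007
P(Wq > t) = ρ·e^{−(μ−λ)t} = 0.3007·e^{−0.6715}
= 0.3007·0.510931 = 0.153642

Final: 0.153642


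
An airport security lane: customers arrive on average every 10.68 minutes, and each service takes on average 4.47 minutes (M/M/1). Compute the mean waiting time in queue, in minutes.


λ = 60/10.68 = 5.6180 /hr
μ = 60/4.47 = 13.4228 /hr
ρ = λ/μ = 5.6180/13.4228 = 0.4185
Wq = ρ/(μ−λ) = 0.4185/(13.4228−5.6180) = 0.05363 hr
In minutes: 0.05363·60 = 3.218 min

Final: 3.218 min


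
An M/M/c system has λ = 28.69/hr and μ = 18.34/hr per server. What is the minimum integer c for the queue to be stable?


Stability requires cμ > λ ⇔ c > λ/μ.
λ/μ = 28.69/18.34 = 1.5643
Minimum integer c = ⌊1.5643⌋ + 1 = 2
Check: 2·18.34 = 36.68 > 28.69, while 1·18.34 = 18.34 ≤ 28.69

Final: 2 servers


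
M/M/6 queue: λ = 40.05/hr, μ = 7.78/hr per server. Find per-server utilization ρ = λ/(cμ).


ρ = λ/(cμ) = 40.05/(6·7.78) = 40.05/46.68 = 0.8580

Final: 0.8580


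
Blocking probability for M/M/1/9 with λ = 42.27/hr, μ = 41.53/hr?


ρ = λ/μ = 42.27/41.53 = 1.0178
P_K = (1−ρ)ρ^K/(1−ρ^(K+1)) = (-0.01782·1.172284)/(1 − 1.193172)
= -0.020888/-0.193172 = 0.108133

Final: 0.108133


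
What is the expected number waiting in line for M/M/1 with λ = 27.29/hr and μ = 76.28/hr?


ρ = 27.29/76.28 = 0.3578
Lq = ρ²/(1−ρ) = 0.1280/0.6422 = 0.1993

Final: 0.1993


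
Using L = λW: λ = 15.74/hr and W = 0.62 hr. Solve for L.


L = λW = 15.74·0.62 = 9.7588

Final: 9.7588


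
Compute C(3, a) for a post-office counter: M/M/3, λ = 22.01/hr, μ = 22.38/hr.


a = λ/μ = 0.9835; ρ = a/3 = 0.3278
P₀ = 0.369969 (from M/M/c formula)
C(c,a) = [a^c/(c!(1−ρ))]·P₀ = [0.95122/(6·0.6722)]·0.369969
= 0.23585·0.369969 = 0.087259

Final: 0.087259


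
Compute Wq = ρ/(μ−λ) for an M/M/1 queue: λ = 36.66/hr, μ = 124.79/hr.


ρ = 36.66/124.79 = 0.2938
Wq = ρ/(μ−λ) = 0.2938/(124.79 − 36.66) = 0.2938/88.13 = 0.003333 hr

Final: 0.003333 hr


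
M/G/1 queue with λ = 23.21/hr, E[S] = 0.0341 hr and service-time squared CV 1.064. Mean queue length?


ρ = λ·E[S] = 23.21·0.0341 = 0.7915
Lq = ρ²(1+C_s²)/(2(1−ρ)) = 0.6264·(1+1.064)/(2·0.2085)
= 0.6264·2.0640/0.4171 = 3.09993

Final: 3.09993


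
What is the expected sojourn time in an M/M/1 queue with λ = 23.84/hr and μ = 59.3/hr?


W = 1/(μ−λ) = 1/(59.3 − 23.84) = 1/35.46 = 0.02820 hr

Final: 0.02820 hr


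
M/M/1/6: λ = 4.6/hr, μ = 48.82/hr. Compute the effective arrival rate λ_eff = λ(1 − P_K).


ρ = 0.09422; P_K = (1−ρ)ρ^6/(1−ρ^7) = 0.0000006338
λ_eff = λ(1 − P_K) = 4.6·(1 − 0.0000006338) = 4.6·0.999999 = 4.6000 /hr

Final: 4.6000 /hr


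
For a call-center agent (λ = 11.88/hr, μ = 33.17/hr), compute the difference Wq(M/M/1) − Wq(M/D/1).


ρ = 11.88/33.17 = 0.3582
Wq(M/M/1) = ρ/(μ−λ) = 0.3582/21.29 = 0.01682 hr
Wq(M/D/1) = ρ/(2(μ−λ)) = 0.008411 hr
Savings = 0.01682 − 0.008411 = 0.008411 hr

Final: 0.008411 hr


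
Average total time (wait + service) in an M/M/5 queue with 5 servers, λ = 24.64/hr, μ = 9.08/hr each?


a = 2.7137; ρ = 0.5427; P₀ = 0.063827
Lq = P₀·a^c·ρ/(c!(1−ρ)²) = 0.20316
Wq = Lq/λ = 0.20316/24.64 = 0.008245 hr
W = Wq + 1/μ = 0.008245 + 0.11013 = 0.11838 hr

Final: 0.11838 hr


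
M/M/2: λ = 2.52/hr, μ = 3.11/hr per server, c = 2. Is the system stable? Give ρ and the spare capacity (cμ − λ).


Total capacity cμ = 2·3.11 = 6.22/hr
ρ = λ/(cμ) = 2.52/6.22 = 0.4051
Stable ⇔ ρ < 1: YES
Spare capacity = cμ − λ = 6.22 − 2.52 = 3.70/hr

Final: ρ = 0.4051; stable; margin = 3.70/hr


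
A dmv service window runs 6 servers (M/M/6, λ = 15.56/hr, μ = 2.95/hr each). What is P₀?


a = λ/μ = 15.56/2.95 = 5.2746; ρ = a/c = 0.8791
Σ_{k=0}^{5} a^k/k! (terms k=0..5) = 1.00000 + 5.27458 + 13.91058 + 24.45747 + 32.25069 + 34.02175 = 110.91506
Tail: a^6/(6!(1−ρ)) = 21534.03725/(720·0.1209) = 247.37309
P₀ = 1/(110.91506 + 247.37309) = 1/358.28816 = 0.002791

Final: 0.002791


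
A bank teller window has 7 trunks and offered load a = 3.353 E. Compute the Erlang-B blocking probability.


B(c,a) = (a^c/c!) / Σ_{k=0}^{c} a^k/k!
a^7/7! = 0.945375
Σ terms (k=0..7): 1.00000 + 3.35300 + 5.62130 + 6.28274 + 5.26651 + 3.53172 + 1.97364 + 0.94538 = 27.974301
B = 0.945375/27.974301 = 0.033794

Final: 0.033794


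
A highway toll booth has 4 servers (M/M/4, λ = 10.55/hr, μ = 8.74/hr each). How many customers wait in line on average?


a = λ/μ = 1.2071; ρ = a/4 = 0.3018
P₀ = 0.298021
Lq = P₀·a^c·ρ / (c!·(1−ρ)²) = 0.298021·2.12307·0.3018/(24·0.48752)
= 0.01632

Final: 0.01632


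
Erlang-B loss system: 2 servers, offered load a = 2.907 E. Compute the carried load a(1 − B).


B(2,2.907) = 0.519572 (Erlang-B)
Carried load = a(1 − B) = 2.907·(1 − 0.519572) = 2.907·0.480428 = 1.3966 E

Final: 1.3966 Erlangs


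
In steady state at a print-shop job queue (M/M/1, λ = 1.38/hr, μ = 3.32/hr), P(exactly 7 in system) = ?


ρ = 1.38/3.32 = 0.4157
P_n = (1−ρ)·ρ^n = (1 − 0.4157)·0.4157^7 = 0.5843·0.002144 = 0.001253

Final: 0.001253


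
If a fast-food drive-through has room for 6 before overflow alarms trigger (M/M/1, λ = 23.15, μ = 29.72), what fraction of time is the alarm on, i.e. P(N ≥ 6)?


ρ = 23.15/29.72 = 0.7789
P(N ≥ n) = ρ^n = 0.7789^6 = 0.223364

Final: 0.223364


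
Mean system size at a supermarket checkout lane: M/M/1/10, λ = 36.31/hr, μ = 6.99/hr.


ρ = 36.31/6.99 = 5.1946
L = ρ[1 − (K+1)ρ^K + Kρ^(K+1)] / [(1−ρ)(1−ρ^(K+1))]
Numerator: 5.1946·(1 − 11·14305094.518295 + 10·74308724.171574) = 3042618023.098175
Denominator: (-4.1946)·(-74308723.171574) = 311692670.012955
L = 3042618023.098175/311692670.012955 = 9.7616

Final: 9.7616


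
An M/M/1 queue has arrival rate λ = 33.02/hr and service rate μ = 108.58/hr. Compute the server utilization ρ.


ρ = λ/μ = 33.02/108.58 = 0.3041

Final: 0.3041


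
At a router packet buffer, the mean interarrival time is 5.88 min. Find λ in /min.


λ = 1/(interarrival time) in consistent units.
1 minute = 1 min, so λ = 1/5.88 = 0.1701 per minute

Final: 0.1701 /min


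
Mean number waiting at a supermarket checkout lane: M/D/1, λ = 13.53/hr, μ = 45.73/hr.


ρ = 13.53/45.73 = 0.2959
M/D/1: Lq = ρ²/(2(1−ρ)) = 0.08754/(2·0.7041) = 0.06216

Final: 0.06216


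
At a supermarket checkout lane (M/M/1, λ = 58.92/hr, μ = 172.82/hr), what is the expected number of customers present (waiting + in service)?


ρ = λ/μ = 58.92/172.82 = 0.3409
L = ρ/(1−ρ) = 0.3409/(1 − 0.3409) = 0.3409/0.6591 = 0.5173

Final: 0.5173


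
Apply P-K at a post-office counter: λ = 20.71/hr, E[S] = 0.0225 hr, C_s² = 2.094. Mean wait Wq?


ρ = λ·E[S] = 20.71·0.0225 = 0.4660
E[S²] = E[S]²(1+C_s²) = 0.0225²·(1+2.094) = 0.001566
Wq = λ·E[S²]/(2(1−ρ)) = 20.71·0.001566/(2·0.5340) = 0.03037 hr

Final: 0.03037 hr


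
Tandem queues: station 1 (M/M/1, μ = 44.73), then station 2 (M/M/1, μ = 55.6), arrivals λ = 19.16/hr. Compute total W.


Each node sees arrival rate λ = 19.16/hr (tandem ⇒ throughput preserved).
W₁ = 1/(μ₁−λ) = 1/(44.73−19.16) = 0.03911 hr
W₂ = 1/(μ₂−λ) = 1/(55.6−19.16) = 0.02744 hr
W_total = W₁ + W₂ = 0.03911 + 0.02744 = 0.06655 hr

Final: 0.06655 hr


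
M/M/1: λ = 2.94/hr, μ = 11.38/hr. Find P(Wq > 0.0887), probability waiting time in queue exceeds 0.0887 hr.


ρ = 2.94/11.38 = 0.2583
P(Wq > t) = ρ·e^{−(μ−λ)t} = 0.2583·e^{−0.7486}
= 0.2583·0.473015 = 0.122202

Final: 0.122202


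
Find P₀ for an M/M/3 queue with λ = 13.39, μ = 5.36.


a = λ/μ = 13.39/5.36 = 2.4981; ρ = a/c = 0.8327
Σ_{k=0}^{2} a^k/k! (terms k=0..2) = 1.00000 + 2.49813 + 3.12034 = 6.61847
Tail: a^3/(3!(1−ρ)) = 15.59004/(6·0.1673) = 15.53209
P₀ = 1/(6.61847 + 15.53209) = 1/22.15056 = 0.045146

Final: 0.045146


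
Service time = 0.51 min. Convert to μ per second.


μ = 1/(service time) in consistent units.
1 second = 0.0166667 min, so μ = 0.0166667/0.51 = 0.03268 per second

Final: 0.03268 /sec


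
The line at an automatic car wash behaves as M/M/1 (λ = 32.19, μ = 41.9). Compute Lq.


ρ = 32.19/41.9 = 0.7683
Lq = ρ²/(1−ρ) = 0.5902/0.2317 = 2.5469

Final: 2.5469
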